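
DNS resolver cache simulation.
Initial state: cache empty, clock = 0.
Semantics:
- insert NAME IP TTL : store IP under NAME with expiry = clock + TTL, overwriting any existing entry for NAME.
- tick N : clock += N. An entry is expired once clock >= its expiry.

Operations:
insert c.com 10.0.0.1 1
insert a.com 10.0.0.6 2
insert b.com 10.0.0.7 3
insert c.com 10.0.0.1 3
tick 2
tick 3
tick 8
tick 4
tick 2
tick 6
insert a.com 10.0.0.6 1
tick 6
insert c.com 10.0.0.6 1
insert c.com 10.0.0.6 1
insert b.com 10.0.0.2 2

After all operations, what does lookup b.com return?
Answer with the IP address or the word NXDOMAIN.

Answer: 10.0.0.2

Derivation:
Op 1: insert c.com -> 10.0.0.1 (expiry=0+1=1). clock=0
Op 2: insert a.com -> 10.0.0.6 (expiry=0+2=2). clock=0
Op 3: insert b.com -> 10.0.0.7 (expiry=0+3=3). clock=0
Op 4: insert c.com -> 10.0.0.1 (expiry=0+3=3). clock=0
Op 5: tick 2 -> clock=2. purged={a.com}
Op 6: tick 3 -> clock=5. purged={b.com,c.com}
Op 7: tick 8 -> clock=13.
Op 8: tick 4 -> clock=17.
Op 9: tick 2 -> clock=19.
Op 10: tick 6 -> clock=25.
Op 11: insert a.com -> 10.0.0.6 (expiry=25+1=26). clock=25
Op 12: tick 6 -> clock=31. purged={a.com}
Op 13: insert c.com -> 10.0.0.6 (expiry=31+1=32). clock=31
Op 14: insert c.com -> 10.0.0.6 (expiry=31+1=32). clock=31
Op 15: insert b.com -> 10.0.0.2 (expiry=31+2=33). clock=31
lookup b.com: present, ip=10.0.0.2 expiry=33 > clock=31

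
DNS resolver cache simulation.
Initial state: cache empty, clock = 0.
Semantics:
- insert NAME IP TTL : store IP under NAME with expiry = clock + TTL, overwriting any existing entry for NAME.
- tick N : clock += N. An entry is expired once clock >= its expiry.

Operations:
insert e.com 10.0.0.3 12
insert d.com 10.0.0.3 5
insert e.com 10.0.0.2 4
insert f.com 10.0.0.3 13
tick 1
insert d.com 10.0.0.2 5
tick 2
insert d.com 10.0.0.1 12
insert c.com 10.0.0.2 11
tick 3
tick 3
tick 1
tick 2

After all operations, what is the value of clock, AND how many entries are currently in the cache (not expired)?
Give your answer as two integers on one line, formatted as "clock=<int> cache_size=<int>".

Answer: clock=12 cache_size=3

Derivation:
Op 1: insert e.com -> 10.0.0.3 (expiry=0+12=12). clock=0
Op 2: insert d.com -> 10.0.0.3 (expiry=0+5=5). clock=0
Op 3: insert e.com -> 10.0.0.2 (expiry=0+4=4). clock=0
Op 4: insert f.com -> 10.0.0.3 (expiry=0+13=13). clock=0
Op 5: tick 1 -> clock=1.
Op 6: insert d.com -> 10.0.0.2 (expiry=1+5=6). clock=1
Op 7: tick 2 -> clock=3.
Op 8: insert d.com -> 10.0.0.1 (expiry=3+12=15). clock=3
Op 9: insert c.com -> 10.0.0.2 (expiry=3+11=14). clock=3
Op 10: tick 3 -> clock=6. purged={e.com}
Op 11: tick 3 -> clock=9.
Op 12: tick 1 -> clock=10.
Op 13: tick 2 -> clock=12.
Final clock = 12
Final cache (unexpired): {c.com,d.com,f.com} -> size=3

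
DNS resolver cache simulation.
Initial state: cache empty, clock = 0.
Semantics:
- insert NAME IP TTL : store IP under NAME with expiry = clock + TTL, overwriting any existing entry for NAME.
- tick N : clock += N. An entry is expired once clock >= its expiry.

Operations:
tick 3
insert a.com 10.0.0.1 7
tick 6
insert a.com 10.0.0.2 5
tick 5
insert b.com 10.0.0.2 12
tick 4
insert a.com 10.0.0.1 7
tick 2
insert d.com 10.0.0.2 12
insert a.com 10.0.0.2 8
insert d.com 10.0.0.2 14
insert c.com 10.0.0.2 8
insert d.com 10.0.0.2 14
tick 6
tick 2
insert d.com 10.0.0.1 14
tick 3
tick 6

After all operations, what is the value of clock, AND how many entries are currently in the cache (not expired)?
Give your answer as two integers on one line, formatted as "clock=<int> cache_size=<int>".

Answer: clock=37 cache_size=1

Derivation:
Op 1: tick 3 -> clock=3.
Op 2: insert a.com -> 10.0.0.1 (expiry=3+7=10). clock=3
Op 3: tick 6 -> clock=9.
Op 4: insert a.com -> 10.0.0.2 (expiry=9+5=14). clock=9
Op 5: tick 5 -> clock=14. purged={a.com}
Op 6: insert b.com -> 10.0.0.2 (expiry=14+12=26). clock=14
Op 7: tick 4 -> clock=18.
Op 8: insert a.com -> 10.0.0.1 (expiry=18+7=25). clock=18
Op 9: tick 2 -> clock=20.
Op 10: insert d.com -> 10.0.0.2 (expiry=20+12=32). clock=20
Op 11: insert a.com -> 10.0.0.2 (expiry=20+8=28). clock=20
Op 12: insert d.com -> 10.0.0.2 (expiry=20+14=34). clock=20
Op 13: insert c.com -> 10.0.0.2 (expiry=20+8=28). clock=20
Op 14: insert d.com -> 10.0.0.2 (expiry=20+14=34). clock=20
Op 15: tick 6 -> clock=26. purged={b.com}
Op 16: tick 2 -> clock=28. purged={a.com,c.com}
Op 17: insert d.com -> 10.0.0.1 (expiry=28+14=42). clock=28
Op 18: tick 3 -> clock=31.
Op 19: tick 6 -> clock=37.
Final clock = 37
Final cache (unexpired): {d.com} -> size=1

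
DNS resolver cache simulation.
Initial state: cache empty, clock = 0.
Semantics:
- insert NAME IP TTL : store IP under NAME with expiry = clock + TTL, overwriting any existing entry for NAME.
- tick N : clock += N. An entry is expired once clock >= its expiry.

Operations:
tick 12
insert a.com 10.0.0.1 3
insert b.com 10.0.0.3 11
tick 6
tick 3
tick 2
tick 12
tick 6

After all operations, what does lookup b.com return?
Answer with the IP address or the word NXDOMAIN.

Op 1: tick 12 -> clock=12.
Op 2: insert a.com -> 10.0.0.1 (expiry=12+3=15). clock=12
Op 3: insert b.com -> 10.0.0.3 (expiry=12+11=23). clock=12
Op 4: tick 6 -> clock=18. purged={a.com}
Op 5: tick 3 -> clock=21.
Op 6: tick 2 -> clock=23. purged={b.com}
Op 7: tick 12 -> clock=35.
Op 8: tick 6 -> clock=41.
lookup b.com: not in cache (expired or never inserted)

Answer: NXDOMAIN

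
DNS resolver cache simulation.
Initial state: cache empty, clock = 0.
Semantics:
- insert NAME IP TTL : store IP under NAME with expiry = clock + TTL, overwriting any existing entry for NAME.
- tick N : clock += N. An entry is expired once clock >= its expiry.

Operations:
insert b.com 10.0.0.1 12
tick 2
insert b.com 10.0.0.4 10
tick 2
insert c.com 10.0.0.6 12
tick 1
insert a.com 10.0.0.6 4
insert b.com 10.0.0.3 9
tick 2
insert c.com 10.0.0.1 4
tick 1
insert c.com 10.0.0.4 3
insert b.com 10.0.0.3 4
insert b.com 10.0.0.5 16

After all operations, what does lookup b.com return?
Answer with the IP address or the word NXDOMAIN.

Answer: 10.0.0.5

Derivation:
Op 1: insert b.com -> 10.0.0.1 (expiry=0+12=12). clock=0
Op 2: tick 2 -> clock=2.
Op 3: insert b.com -> 10.0.0.4 (expiry=2+10=12). clock=2
Op 4: tick 2 -> clock=4.
Op 5: insert c.com -> 10.0.0.6 (expiry=4+12=16). clock=4
Op 6: tick 1 -> clock=5.
Op 7: insert a.com -> 10.0.0.6 (expiry=5+4=9). clock=5
Op 8: insert b.com -> 10.0.0.3 (expiry=5+9=14). clock=5
Op 9: tick 2 -> clock=7.
Op 10: insert c.com -> 10.0.0.1 (expiry=7+4=11). clock=7
Op 11: tick 1 -> clock=8.
Op 12: insert c.com -> 10.0.0.4 (expiry=8+3=11). clock=8
Op 13: insert b.com -> 10.0.0.3 (expiry=8+4=12). clock=8
Op 14: insert b.com -> 10.0.0.5 (expiry=8+16=24). clock=8
lookup b.com: present, ip=10.0.0.5 expiry=24 > clock=8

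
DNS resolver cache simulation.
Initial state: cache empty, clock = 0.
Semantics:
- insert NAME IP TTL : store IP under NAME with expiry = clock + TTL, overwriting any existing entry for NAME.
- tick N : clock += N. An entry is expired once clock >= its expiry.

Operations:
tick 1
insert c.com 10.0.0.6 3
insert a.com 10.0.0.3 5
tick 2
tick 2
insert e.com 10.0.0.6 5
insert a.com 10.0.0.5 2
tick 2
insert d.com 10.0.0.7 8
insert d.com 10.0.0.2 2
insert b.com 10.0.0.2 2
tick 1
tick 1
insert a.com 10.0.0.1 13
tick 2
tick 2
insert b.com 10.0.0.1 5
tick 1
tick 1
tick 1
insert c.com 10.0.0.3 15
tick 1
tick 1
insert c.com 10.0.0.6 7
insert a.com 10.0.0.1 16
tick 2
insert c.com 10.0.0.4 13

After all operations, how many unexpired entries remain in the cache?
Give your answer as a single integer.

Op 1: tick 1 -> clock=1.
Op 2: insert c.com -> 10.0.0.6 (expiry=1+3=4). clock=1
Op 3: insert a.com -> 10.0.0.3 (expiry=1+5=6). clock=1
Op 4: tick 2 -> clock=3.
Op 5: tick 2 -> clock=5. purged={c.com}
Op 6: insert e.com -> 10.0.0.6 (expiry=5+5=10). clock=5
Op 7: insert a.com -> 10.0.0.5 (expiry=5+2=7). clock=5
Op 8: tick 2 -> clock=7. purged={a.com}
Op 9: insert d.com -> 10.0.0.7 (expiry=7+8=15). clock=7
Op 10: insert d.com -> 10.0.0.2 (expiry=7+2=9). clock=7
Op 11: insert b.com -> 10.0.0.2 (expiry=7+2=9). clock=7
Op 12: tick 1 -> clock=8.
Op 13: tick 1 -> clock=9. purged={b.com,d.com}
Op 14: insert a.com -> 10.0.0.1 (expiry=9+13=22). clock=9
Op 15: tick 2 -> clock=11. purged={e.com}
Op 16: tick 2 -> clock=13.
Op 17: insert b.com -> 10.0.0.1 (expiry=13+5=18). clock=13
Op 18: tick 1 -> clock=14.
Op 19: tick 1 -> clock=15.
Op 20: tick 1 -> clock=16.
Op 21: insert c.com -> 10.0.0.3 (expiry=16+15=31). clock=16
Op 22: tick 1 -> clock=17.
Op 23: tick 1 -> clock=18. purged={b.com}
Op 24: insert c.com -> 10.0.0.6 (expiry=18+7=25). clock=18
Op 25: insert a.com -> 10.0.0.1 (expiry=18+16=34). clock=18
Op 26: tick 2 -> clock=20.
Op 27: insert c.com -> 10.0.0.4 (expiry=20+13=33). clock=20
Final cache (unexpired): {a.com,c.com} -> size=2

Answer: 2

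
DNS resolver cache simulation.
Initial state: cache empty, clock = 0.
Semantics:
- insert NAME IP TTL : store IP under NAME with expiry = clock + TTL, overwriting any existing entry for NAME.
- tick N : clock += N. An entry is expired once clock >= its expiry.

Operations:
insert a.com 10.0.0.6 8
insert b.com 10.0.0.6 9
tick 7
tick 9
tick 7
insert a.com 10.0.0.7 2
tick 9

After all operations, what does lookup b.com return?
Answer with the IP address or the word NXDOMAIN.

Answer: NXDOMAIN

Derivation:
Op 1: insert a.com -> 10.0.0.6 (expiry=0+8=8). clock=0
Op 2: insert b.com -> 10.0.0.6 (expiry=0+9=9). clock=0
Op 3: tick 7 -> clock=7.
Op 4: tick 9 -> clock=16. purged={a.com,b.com}
Op 5: tick 7 -> clock=23.
Op 6: insert a.com -> 10.0.0.7 (expiry=23+2=25). clock=23
Op 7: tick 9 -> clock=32. purged={a.com}
lookup b.com: not in cache (expired or never inserted)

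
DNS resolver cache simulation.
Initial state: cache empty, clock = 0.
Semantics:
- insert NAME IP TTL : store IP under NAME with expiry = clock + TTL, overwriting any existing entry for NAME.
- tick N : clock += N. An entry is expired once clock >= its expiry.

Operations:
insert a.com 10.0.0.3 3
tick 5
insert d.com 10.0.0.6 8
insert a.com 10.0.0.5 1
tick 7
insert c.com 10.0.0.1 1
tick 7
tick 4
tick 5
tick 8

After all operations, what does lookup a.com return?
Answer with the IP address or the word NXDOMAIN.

Op 1: insert a.com -> 10.0.0.3 (expiry=0+3=3). clock=0
Op 2: tick 5 -> clock=5. purged={a.com}
Op 3: insert d.com -> 10.0.0.6 (expiry=5+8=13). clock=5
Op 4: insert a.com -> 10.0.0.5 (expiry=5+1=6). clock=5
Op 5: tick 7 -> clock=12. purged={a.com}
Op 6: insert c.com -> 10.0.0.1 (expiry=12+1=13). clock=12
Op 7: tick 7 -> clock=19. purged={c.com,d.com}
Op 8: tick 4 -> clock=23.
Op 9: tick 5 -> clock=28.
Op 10: tick 8 -> clock=36.
lookup a.com: not in cache (expired or never inserted)

Answer: NXDOMAIN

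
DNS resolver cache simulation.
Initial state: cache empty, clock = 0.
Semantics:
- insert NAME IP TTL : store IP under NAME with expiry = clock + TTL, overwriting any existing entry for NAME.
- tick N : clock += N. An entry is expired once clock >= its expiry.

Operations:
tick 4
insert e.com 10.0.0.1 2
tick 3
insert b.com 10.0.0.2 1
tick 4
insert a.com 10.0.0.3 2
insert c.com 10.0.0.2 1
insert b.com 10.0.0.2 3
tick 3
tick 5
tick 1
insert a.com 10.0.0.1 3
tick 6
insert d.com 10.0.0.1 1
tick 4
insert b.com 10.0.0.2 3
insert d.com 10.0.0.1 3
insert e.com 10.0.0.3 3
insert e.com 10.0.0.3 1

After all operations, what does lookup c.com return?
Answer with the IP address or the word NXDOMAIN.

Answer: NXDOMAIN

Derivation:
Op 1: tick 4 -> clock=4.
Op 2: insert e.com -> 10.0.0.1 (expiry=4+2=6). clock=4
Op 3: tick 3 -> clock=7. purged={e.com}
Op 4: insert b.com -> 10.0.0.2 (expiry=7+1=8). clock=7
Op 5: tick 4 -> clock=11. purged={b.com}
Op 6: insert a.com -> 10.0.0.3 (expiry=11+2=13). clock=11
Op 7: insert c.com -> 10.0.0.2 (expiry=11+1=12). clock=11
Op 8: insert b.com -> 10.0.0.2 (expiry=11+3=14). clock=11
Op 9: tick 3 -> clock=14. purged={a.com,b.com,c.com}
Op 10: tick 5 -> clock=19.
Op 11: tick 1 -> clock=20.
Op 12: insert a.com -> 10.0.0.1 (expiry=20+3=23). clock=20
Op 13: tick 6 -> clock=26. purged={a.com}
Op 14: insert d.com -> 10.0.0.1 (expiry=26+1=27). clock=26
Op 15: tick 4 -> clock=30. purged={d.com}
Op 16: insert b.com -> 10.0.0.2 (expiry=30+3=33). clock=30
Op 17: insert d.com -> 10.0.0.1 (expiry=30+3=33). clock=30
Op 18: insert e.com -> 10.0.0.3 (expiry=30+3=33). clock=30
Op 19: insert e.com -> 10.0.0.3 (expiry=30+1=31). clock=30
lookup c.com: not in cache (expired or never inserted)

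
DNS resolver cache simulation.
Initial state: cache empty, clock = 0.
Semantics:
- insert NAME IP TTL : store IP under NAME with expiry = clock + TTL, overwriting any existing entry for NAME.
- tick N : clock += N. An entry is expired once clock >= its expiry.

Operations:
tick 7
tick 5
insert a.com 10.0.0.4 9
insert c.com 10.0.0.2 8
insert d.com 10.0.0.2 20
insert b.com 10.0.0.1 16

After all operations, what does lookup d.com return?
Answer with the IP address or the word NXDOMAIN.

Op 1: tick 7 -> clock=7.
Op 2: tick 5 -> clock=12.
Op 3: insert a.com -> 10.0.0.4 (expiry=12+9=21). clock=12
Op 4: insert c.com -> 10.0.0.2 (expiry=12+8=20). clock=12
Op 5: insert d.com -> 10.0.0.2 (expiry=12+20=32). clock=12
Op 6: insert b.com -> 10.0.0.1 (expiry=12+16=28). clock=12
lookup d.com: present, ip=10.0.0.2 expiry=32 > clock=12

Answer: 10.0.0.2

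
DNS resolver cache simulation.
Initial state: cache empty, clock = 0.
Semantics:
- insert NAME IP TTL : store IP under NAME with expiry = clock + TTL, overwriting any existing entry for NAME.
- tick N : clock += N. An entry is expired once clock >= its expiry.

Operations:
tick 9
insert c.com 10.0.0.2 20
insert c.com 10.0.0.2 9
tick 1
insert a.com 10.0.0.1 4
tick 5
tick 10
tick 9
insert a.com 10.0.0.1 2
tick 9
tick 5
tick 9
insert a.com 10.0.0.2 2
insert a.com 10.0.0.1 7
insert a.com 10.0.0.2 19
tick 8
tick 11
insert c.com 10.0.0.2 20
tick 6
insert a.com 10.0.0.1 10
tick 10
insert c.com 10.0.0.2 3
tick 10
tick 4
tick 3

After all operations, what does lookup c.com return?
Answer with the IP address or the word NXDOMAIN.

Op 1: tick 9 -> clock=9.
Op 2: insert c.com -> 10.0.0.2 (expiry=9+20=29). clock=9
Op 3: insert c.com -> 10.0.0.2 (expiry=9+9=18). clock=9
Op 4: tick 1 -> clock=10.
Op 5: insert a.com -> 10.0.0.1 (expiry=10+4=14). clock=10
Op 6: tick 5 -> clock=15. purged={a.com}
Op 7: tick 10 -> clock=25. purged={c.com}
Op 8: tick 9 -> clock=34.
Op 9: insert a.com -> 10.0.0.1 (expiry=34+2=36). clock=34
Op 10: tick 9 -> clock=43. purged={a.com}
Op 11: tick 5 -> clock=48.
Op 12: tick 9 -> clock=57.
Op 13: insert a.com -> 10.0.0.2 (expiry=57+2=59). clock=57
Op 14: insert a.com -> 10.0.0.1 (expiry=57+7=64). clock=57
Op 15: insert a.com -> 10.0.0.2 (expiry=57+19=76). clock=57
Op 16: tick 8 -> clock=65.
Op 17: tick 11 -> clock=76. purged={a.com}
Op 18: insert c.com -> 10.0.0.2 (expiry=76+20=96). clock=76
Op 19: tick 6 -> clock=82.
Op 20: insert a.com -> 10.0.0.1 (expiry=82+10=92). clock=82
Op 21: tick 10 -> clock=92. purged={a.com}
Op 22: insert c.com -> 10.0.0.2 (expiry=92+3=95). clock=92
Op 23: tick 10 -> clock=102. purged={c.com}
Op 24: tick 4 -> clock=106.
Op 25: tick 3 -> clock=109.
lookup c.com: not in cache (expired or never inserted)

Answer: NXDOMAIN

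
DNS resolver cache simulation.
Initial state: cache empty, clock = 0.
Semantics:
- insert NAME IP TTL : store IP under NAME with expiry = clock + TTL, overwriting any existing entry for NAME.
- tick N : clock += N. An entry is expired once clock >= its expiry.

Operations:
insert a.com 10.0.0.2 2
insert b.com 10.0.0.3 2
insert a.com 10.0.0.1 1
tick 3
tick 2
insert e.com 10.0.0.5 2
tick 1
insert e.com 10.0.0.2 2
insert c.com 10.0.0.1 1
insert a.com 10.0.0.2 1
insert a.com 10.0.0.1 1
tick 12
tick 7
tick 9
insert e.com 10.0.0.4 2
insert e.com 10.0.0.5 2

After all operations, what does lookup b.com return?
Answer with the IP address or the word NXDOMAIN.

Op 1: insert a.com -> 10.0.0.2 (expiry=0+2=2). clock=0
Op 2: insert b.com -> 10.0.0.3 (expiry=0+2=2). clock=0
Op 3: insert a.com -> 10.0.0.1 (expiry=0+1=1). clock=0
Op 4: tick 3 -> clock=3. purged={a.com,b.com}
Op 5: tick 2 -> clock=5.
Op 6: insert e.com -> 10.0.0.5 (expiry=5+2=7). clock=5
Op 7: tick 1 -> clock=6.
Op 8: insert e.com -> 10.0.0.2 (expiry=6+2=8). clock=6
Op 9: insert c.com -> 10.0.0.1 (expiry=6+1=7). clock=6
Op 10: insert a.com -> 10.0.0.2 (expiry=6+1=7). clock=6
Op 11: insert a.com -> 10.0.0.1 (expiry=6+1=7). clock=6
Op 12: tick 12 -> clock=18. purged={a.com,c.com,e.com}
Op 13: tick 7 -> clock=25.
Op 14: tick 9 -> clock=34.
Op 15: insert e.com -> 10.0.0.4 (expiry=34+2=36). clock=34
Op 16: insert e.com -> 10.0.0.5 (expiry=34+2=36). clock=34
lookup b.com: not in cache (expired or never inserted)

Answer: NXDOMAIN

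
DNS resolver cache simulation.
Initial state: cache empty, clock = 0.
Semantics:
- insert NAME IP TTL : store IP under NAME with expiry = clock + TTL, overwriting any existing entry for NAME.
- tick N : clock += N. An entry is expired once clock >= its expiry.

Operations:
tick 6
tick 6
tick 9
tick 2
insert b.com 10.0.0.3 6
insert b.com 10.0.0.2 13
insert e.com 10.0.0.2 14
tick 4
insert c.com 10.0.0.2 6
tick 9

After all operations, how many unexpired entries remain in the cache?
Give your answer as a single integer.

Op 1: tick 6 -> clock=6.
Op 2: tick 6 -> clock=12.
Op 3: tick 9 -> clock=21.
Op 4: tick 2 -> clock=23.
Op 5: insert b.com -> 10.0.0.3 (expiry=23+6=29). clock=23
Op 6: insert b.com -> 10.0.0.2 (expiry=23+13=36). clock=23
Op 7: insert e.com -> 10.0.0.2 (expiry=23+14=37). clock=23
Op 8: tick 4 -> clock=27.
Op 9: insert c.com -> 10.0.0.2 (expiry=27+6=33). clock=27
Op 10: tick 9 -> clock=36. purged={b.com,c.com}
Final cache (unexpired): {e.com} -> size=1

Answer: 1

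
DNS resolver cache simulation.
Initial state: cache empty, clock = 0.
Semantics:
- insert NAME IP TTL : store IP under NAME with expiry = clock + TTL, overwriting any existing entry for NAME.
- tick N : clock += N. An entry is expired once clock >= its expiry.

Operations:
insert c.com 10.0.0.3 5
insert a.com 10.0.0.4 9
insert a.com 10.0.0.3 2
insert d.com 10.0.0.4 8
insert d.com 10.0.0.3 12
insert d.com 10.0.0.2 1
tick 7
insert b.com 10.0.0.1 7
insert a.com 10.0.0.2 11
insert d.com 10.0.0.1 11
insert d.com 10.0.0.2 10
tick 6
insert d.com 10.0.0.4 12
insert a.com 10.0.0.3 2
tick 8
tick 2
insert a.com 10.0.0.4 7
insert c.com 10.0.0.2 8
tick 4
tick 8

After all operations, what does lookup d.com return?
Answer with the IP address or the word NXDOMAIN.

Answer: NXDOMAIN

Derivation:
Op 1: insert c.com -> 10.0.0.3 (expiry=0+5=5). clock=0
Op 2: insert a.com -> 10.0.0.4 (expiry=0+9=9). clock=0
Op 3: insert a.com -> 10.0.0.3 (expiry=0+2=2). clock=0
Op 4: insert d.com -> 10.0.0.4 (expiry=0+8=8). clock=0
Op 5: insert d.com -> 10.0.0.3 (expiry=0+12=12). clock=0
Op 6: insert d.com -> 10.0.0.2 (expiry=0+1=1). clock=0
Op 7: tick 7 -> clock=7. purged={a.com,c.com,d.com}
Op 8: insert b.com -> 10.0.0.1 (expiry=7+7=14). clock=7
Op 9: insert a.com -> 10.0.0.2 (expiry=7+11=18). clock=7
Op 10: insert d.com -> 10.0.0.1 (expiry=7+11=18). clock=7
Op 11: insert d.com -> 10.0.0.2 (expiry=7+10=17). clock=7
Op 12: tick 6 -> clock=13.
Op 13: insert d.com -> 10.0.0.4 (expiry=13+12=25). clock=13
Op 14: insert a.com -> 10.0.0.3 (expiry=13+2=15). clock=13
Op 15: tick 8 -> clock=21. purged={a.com,b.com}
Op 16: tick 2 -> clock=23.
Op 17: insert a.com -> 10.0.0.4 (expiry=23+7=30). clock=23
Op 18: insert c.com -> 10.0.0.2 (expiry=23+8=31). clock=23
Op 19: tick 4 -> clock=27. purged={d.com}
Op 20: tick 8 -> clock=35. purged={a.com,c.com}
lookup d.com: not in cache (expired or never inserted)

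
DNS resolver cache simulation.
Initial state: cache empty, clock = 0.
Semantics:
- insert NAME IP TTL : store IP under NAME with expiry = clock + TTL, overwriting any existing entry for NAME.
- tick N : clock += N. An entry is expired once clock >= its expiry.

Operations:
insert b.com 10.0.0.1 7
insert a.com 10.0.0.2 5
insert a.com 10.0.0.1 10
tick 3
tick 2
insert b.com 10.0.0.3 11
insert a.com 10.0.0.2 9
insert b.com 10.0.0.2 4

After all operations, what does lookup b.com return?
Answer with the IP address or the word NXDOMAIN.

Op 1: insert b.com -> 10.0.0.1 (expiry=0+7=7). clock=0
Op 2: insert a.com -> 10.0.0.2 (expiry=0+5=5). clock=0
Op 3: insert a.com -> 10.0.0.1 (expiry=0+10=10). clock=0
Op 4: tick 3 -> clock=3.
Op 5: tick 2 -> clock=5.
Op 6: insert b.com -> 10.0.0.3 (expiry=5+11=16). clock=5
Op 7: insert a.com -> 10.0.0.2 (expiry=5+9=14). clock=5
Op 8: insert b.com -> 10.0.0.2 (expiry=5+4=9). clock=5
lookup b.com: present, ip=10.0.0.2 expiry=9 > clock=5

Answer: 10.0.0.2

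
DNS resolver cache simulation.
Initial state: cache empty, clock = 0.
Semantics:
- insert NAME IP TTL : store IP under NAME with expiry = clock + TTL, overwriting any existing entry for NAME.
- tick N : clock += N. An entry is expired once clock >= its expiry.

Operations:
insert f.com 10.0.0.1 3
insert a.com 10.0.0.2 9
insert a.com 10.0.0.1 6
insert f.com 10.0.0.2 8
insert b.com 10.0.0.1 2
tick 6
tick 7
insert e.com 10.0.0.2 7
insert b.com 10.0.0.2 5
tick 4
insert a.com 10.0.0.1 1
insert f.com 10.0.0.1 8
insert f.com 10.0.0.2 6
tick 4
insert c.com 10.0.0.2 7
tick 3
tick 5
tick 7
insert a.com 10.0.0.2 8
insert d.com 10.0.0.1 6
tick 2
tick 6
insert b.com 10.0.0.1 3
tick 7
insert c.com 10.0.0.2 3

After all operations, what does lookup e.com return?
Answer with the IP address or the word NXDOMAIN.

Answer: NXDOMAIN

Derivation:
Op 1: insert f.com -> 10.0.0.1 (expiry=0+3=3). clock=0
Op 2: insert a.com -> 10.0.0.2 (expiry=0+9=9). clock=0
Op 3: insert a.com -> 10.0.0.1 (expiry=0+6=6). clock=0
Op 4: insert f.com -> 10.0.0.2 (expiry=0+8=8). clock=0
Op 5: insert b.com -> 10.0.0.1 (expiry=0+2=2). clock=0
Op 6: tick 6 -> clock=6. purged={a.com,b.com}
Op 7: tick 7 -> clock=13. purged={f.com}
Op 8: insert e.com -> 10.0.0.2 (expiry=13+7=20). clock=13
Op 9: insert b.com -> 10.0.0.2 (expiry=13+5=18). clock=13
Op 10: tick 4 -> clock=17.
Op 11: insert a.com -> 10.0.0.1 (expiry=17+1=18). clock=17
Op 12: insert f.com -> 10.0.0.1 (expiry=17+8=25). clock=17
Op 13: insert f.com -> 10.0.0.2 (expiry=17+6=23). clock=17
Op 14: tick 4 -> clock=21. purged={a.com,b.com,e.com}
Op 15: insert c.com -> 10.0.0.2 (expiry=21+7=28). clock=21
Op 16: tick 3 -> clock=24. purged={f.com}
Op 17: tick 5 -> clock=29. purged={c.com}
Op 18: tick 7 -> clock=36.
Op 19: insert a.com -> 10.0.0.2 (expiry=36+8=44). clock=36
Op 20: insert d.com -> 10.0.0.1 (expiry=36+6=42). clock=36
Op 21: tick 2 -> clock=38.
Op 22: tick 6 -> clock=44. purged={a.com,d.com}
Op 23: insert b.com -> 10.0.0.1 (expiry=44+3=47). clock=44
Op 24: tick 7 -> clock=51. purged={b.com}
Op 25: insert c.com -> 10.0.0.2 (expiry=51+3=54). clock=51
lookup e.com: not in cache (expired or never inserted)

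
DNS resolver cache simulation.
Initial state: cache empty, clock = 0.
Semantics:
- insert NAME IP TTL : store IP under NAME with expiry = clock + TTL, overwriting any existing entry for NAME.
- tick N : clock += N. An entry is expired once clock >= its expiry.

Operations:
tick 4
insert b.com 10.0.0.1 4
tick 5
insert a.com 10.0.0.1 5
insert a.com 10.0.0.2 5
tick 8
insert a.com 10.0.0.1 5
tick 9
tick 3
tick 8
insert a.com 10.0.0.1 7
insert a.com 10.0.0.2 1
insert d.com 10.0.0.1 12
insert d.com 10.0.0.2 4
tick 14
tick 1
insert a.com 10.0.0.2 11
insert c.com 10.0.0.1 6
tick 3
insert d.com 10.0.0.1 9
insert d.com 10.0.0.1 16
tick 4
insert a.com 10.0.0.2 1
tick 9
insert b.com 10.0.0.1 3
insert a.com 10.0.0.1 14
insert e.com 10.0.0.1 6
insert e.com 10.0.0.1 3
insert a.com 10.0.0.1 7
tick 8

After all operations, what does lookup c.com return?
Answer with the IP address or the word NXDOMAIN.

Answer: NXDOMAIN

Derivation:
Op 1: tick 4 -> clock=4.
Op 2: insert b.com -> 10.0.0.1 (expiry=4+4=8). clock=4
Op 3: tick 5 -> clock=9. purged={b.com}
Op 4: insert a.com -> 10.0.0.1 (expiry=9+5=14). clock=9
Op 5: insert a.com -> 10.0.0.2 (expiry=9+5=14). clock=9
Op 6: tick 8 -> clock=17. purged={a.com}
Op 7: insert a.com -> 10.0.0.1 (expiry=17+5=22). clock=17
Op 8: tick 9 -> clock=26. purged={a.com}
Op 9: tick 3 -> clock=29.
Op 10: tick 8 -> clock=37.
Op 11: insert a.com -> 10.0.0.1 (expiry=37+7=44). clock=37
Op 12: insert a.com -> 10.0.0.2 (expiry=37+1=38). clock=37
Op 13: insert d.com -> 10.0.0.1 (expiry=37+12=49). clock=37
Op 14: insert d.com -> 10.0.0.2 (expiry=37+4=41). clock=37
Op 15: tick 14 -> clock=51. purged={a.com,d.com}
Op 16: tick 1 -> clock=52.
Op 17: insert a.com -> 10.0.0.2 (expiry=52+11=63). clock=52
Op 18: insert c.com -> 10.0.0.1 (expiry=52+6=58). clock=52
Op 19: tick 3 -> clock=55.
Op 20: insert d.com -> 10.0.0.1 (expiry=55+9=64). clock=55
Op 21: insert d.com -> 10.0.0.1 (expiry=55+16=71). clock=55
Op 22: tick 4 -> clock=59. purged={c.com}
Op 23: insert a.com -> 10.0.0.2 (expiry=59+1=60). clock=59
Op 24: tick 9 -> clock=68. purged={a.com}
Op 25: insert b.com -> 10.0.0.1 (expiry=68+3=71). clock=68
Op 26: insert a.com -> 10.0.0.1 (expiry=68+14=82). clock=68
Op 27: insert e.com -> 10.0.0.1 (expiry=68+6=74). clock=68
Op 28: insert e.com -> 10.0.0.1 (expiry=68+3=71). clock=68
Op 29: insert a.com -> 10.0.0.1 (expiry=68+7=75). clock=68
Op 30: tick 8 -> clock=76. purged={a.com,b.com,d.com,e.com}
lookup c.com: not in cache (expired or never inserted)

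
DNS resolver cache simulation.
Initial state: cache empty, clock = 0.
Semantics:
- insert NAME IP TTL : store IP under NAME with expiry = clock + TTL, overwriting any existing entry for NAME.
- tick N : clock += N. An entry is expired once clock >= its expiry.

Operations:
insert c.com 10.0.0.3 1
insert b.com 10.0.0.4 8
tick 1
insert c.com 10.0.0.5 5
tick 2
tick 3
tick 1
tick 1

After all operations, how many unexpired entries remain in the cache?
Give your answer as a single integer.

Answer: 0

Derivation:
Op 1: insert c.com -> 10.0.0.3 (expiry=0+1=1). clock=0
Op 2: insert b.com -> 10.0.0.4 (expiry=0+8=8). clock=0
Op 3: tick 1 -> clock=1. purged={c.com}
Op 4: insert c.com -> 10.0.0.5 (expiry=1+5=6). clock=1
Op 5: tick 2 -> clock=3.
Op 6: tick 3 -> clock=6. purged={c.com}
Op 7: tick 1 -> clock=7.
Op 8: tick 1 -> clock=8. purged={b.com}
Final cache (unexpired): {} -> size=0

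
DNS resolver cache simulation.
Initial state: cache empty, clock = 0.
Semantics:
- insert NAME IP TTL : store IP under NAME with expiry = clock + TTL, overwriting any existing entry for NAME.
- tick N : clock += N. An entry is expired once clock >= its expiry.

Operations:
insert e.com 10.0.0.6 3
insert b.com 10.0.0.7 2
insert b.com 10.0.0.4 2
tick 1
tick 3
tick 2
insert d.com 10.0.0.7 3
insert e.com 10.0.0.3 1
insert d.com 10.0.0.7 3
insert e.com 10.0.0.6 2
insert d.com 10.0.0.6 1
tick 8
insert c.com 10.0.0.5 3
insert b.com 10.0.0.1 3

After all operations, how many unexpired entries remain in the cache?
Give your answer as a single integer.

Answer: 2

Derivation:
Op 1: insert e.com -> 10.0.0.6 (expiry=0+3=3). clock=0
Op 2: insert b.com -> 10.0.0.7 (expiry=0+2=2). clock=0
Op 3: insert b.com -> 10.0.0.4 (expiry=0+2=2). clock=0
Op 4: tick 1 -> clock=1.
Op 5: tick 3 -> clock=4. purged={b.com,e.com}
Op 6: tick 2 -> clock=6.
Op 7: insert d.com -> 10.0.0.7 (expiry=6+3=9). clock=6
Op 8: insert e.com -> 10.0.0.3 (expiry=6+1=7). clock=6
Op 9: insert d.com -> 10.0.0.7 (expiry=6+3=9). clock=6
Op 10: insert e.com -> 10.0.0.6 (expiry=6+2=8). clock=6
Op 11: insert d.com -> 10.0.0.6 (expiry=6+1=7). clock=6
Op 12: tick 8 -> clock=14. purged={d.com,e.com}
Op 13: insert c.com -> 10.0.0.5 (expiry=14+3=17). clock=14
Op 14: insert b.com -> 10.0.0.1 (expiry=14+3=17). clock=14
Final cache (unexpired): {b.com,c.com} -> size=2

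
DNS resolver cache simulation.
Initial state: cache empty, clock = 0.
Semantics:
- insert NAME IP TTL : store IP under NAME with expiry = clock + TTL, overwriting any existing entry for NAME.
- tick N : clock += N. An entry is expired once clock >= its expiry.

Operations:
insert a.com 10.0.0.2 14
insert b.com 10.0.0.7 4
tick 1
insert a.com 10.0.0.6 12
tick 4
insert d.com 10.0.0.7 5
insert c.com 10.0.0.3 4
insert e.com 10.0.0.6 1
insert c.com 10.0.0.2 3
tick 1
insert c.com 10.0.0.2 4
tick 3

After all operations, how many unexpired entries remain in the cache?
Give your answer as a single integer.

Answer: 3

Derivation:
Op 1: insert a.com -> 10.0.0.2 (expiry=0+14=14). clock=0
Op 2: insert b.com -> 10.0.0.7 (expiry=0+4=4). clock=0
Op 3: tick 1 -> clock=1.
Op 4: insert a.com -> 10.0.0.6 (expiry=1+12=13). clock=1
Op 5: tick 4 -> clock=5. purged={b.com}
Op 6: insert d.com -> 10.0.0.7 (expiry=5+5=10). clock=5
Op 7: insert c.com -> 10.0.0.3 (expiry=5+4=9). clock=5
Op 8: insert e.com -> 10.0.0.6 (expiry=5+1=6). clock=5
Op 9: insert c.com -> 10.0.0.2 (expiry=5+3=8). clock=5
Op 10: tick 1 -> clock=6. purged={e.com}
Op 11: insert c.com -> 10.0.0.2 (expiry=6+4=10). clock=6
Op 12: tick 3 -> clock=9.
Final cache (unexpired): {a.com,c.com,d.com} -> size=3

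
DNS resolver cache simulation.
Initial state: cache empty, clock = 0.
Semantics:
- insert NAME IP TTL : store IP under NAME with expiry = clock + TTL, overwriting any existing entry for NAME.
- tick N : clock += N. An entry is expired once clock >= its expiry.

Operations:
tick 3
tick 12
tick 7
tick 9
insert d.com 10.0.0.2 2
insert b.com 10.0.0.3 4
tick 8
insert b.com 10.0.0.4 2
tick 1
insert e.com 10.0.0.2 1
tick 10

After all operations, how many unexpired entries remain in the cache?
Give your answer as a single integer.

Op 1: tick 3 -> clock=3.
Op 2: tick 12 -> clock=15.
Op 3: tick 7 -> clock=22.
Op 4: tick 9 -> clock=31.
Op 5: insert d.com -> 10.0.0.2 (expiry=31+2=33). clock=31
Op 6: insert b.com -> 10.0.0.3 (expiry=31+4=35). clock=31
Op 7: tick 8 -> clock=39. purged={b.com,d.com}
Op 8: insert b.com -> 10.0.0.4 (expiry=39+2=41). clock=39
Op 9: tick 1 -> clock=40.
Op 10: insert e.com -> 10.0.0.2 (expiry=40+1=41). clock=40
Op 11: tick 10 -> clock=50. purged={b.com,e.com}
Final cache (unexpired): {} -> size=0

Answer: 0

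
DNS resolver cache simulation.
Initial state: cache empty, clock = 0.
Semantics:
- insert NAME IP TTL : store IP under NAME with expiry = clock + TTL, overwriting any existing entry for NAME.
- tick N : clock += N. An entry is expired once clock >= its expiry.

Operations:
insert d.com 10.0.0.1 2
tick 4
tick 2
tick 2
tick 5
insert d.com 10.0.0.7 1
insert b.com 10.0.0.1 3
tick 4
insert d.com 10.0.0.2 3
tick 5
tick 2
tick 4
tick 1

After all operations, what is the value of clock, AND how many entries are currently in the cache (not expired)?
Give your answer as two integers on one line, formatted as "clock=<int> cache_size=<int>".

Op 1: insert d.com -> 10.0.0.1 (expiry=0+2=2). clock=0
Op 2: tick 4 -> clock=4. purged={d.com}
Op 3: tick 2 -> clock=6.
Op 4: tick 2 -> clock=8.
Op 5: tick 5 -> clock=13.
Op 6: insert d.com -> 10.0.0.7 (expiry=13+1=14). clock=13
Op 7: insert b.com -> 10.0.0.1 (expiry=13+3=16). clock=13
Op 8: tick 4 -> clock=17. purged={b.com,d.com}
Op 9: insert d.com -> 10.0.0.2 (expiry=17+3=20). clock=17
Op 10: tick 5 -> clock=22. purged={d.com}
Op 11: tick 2 -> clock=24.
Op 12: tick 4 -> clock=28.
Op 13: tick 1 -> clock=29.
Final clock = 29
Final cache (unexpired): {} -> size=0

Answer: clock=29 cache_size=0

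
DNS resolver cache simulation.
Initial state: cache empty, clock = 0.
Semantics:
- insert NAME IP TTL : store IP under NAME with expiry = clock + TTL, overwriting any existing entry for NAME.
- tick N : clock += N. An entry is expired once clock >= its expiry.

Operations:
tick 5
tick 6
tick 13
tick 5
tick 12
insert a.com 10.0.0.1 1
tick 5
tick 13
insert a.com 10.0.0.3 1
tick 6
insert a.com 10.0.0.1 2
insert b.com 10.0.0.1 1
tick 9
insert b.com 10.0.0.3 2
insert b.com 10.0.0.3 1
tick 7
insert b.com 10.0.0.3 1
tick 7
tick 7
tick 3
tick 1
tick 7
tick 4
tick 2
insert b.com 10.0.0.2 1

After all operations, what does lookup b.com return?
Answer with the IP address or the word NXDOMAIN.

Op 1: tick 5 -> clock=5.
Op 2: tick 6 -> clock=11.
Op 3: tick 13 -> clock=24.
Op 4: tick 5 -> clock=29.
Op 5: tick 12 -> clock=41.
Op 6: insert a.com -> 10.0.0.1 (expiry=41+1=42). clock=41
Op 7: tick 5 -> clock=46. purged={a.com}
Op 8: tick 13 -> clock=59.
Op 9: insert a.com -> 10.0.0.3 (expiry=59+1=60). clock=59
Op 10: tick 6 -> clock=65. purged={a.com}
Op 11: insert a.com -> 10.0.0.1 (expiry=65+2=67). clock=65
Op 12: insert b.com -> 10.0.0.1 (expiry=65+1=66). clock=65
Op 13: tick 9 -> clock=74. purged={a.com,b.com}
Op 14: insert b.com -> 10.0.0.3 (expiry=74+2=76). clock=74
Op 15: insert b.com -> 10.0.0.3 (expiry=74+1=75). clock=74
Op 16: tick 7 -> clock=81. purged={b.com}
Op 17: insert b.com -> 10.0.0.3 (expiry=81+1=82). clock=81
Op 18: tick 7 -> clock=88. purged={b.com}
Op 19: tick 7 -> clock=95.
Op 20: tick 3 -> clock=98.
Op 21: tick 1 -> clock=99.
Op 22: tick 7 -> clock=106.
Op 23: tick 4 -> clock=110.
Op 24: tick 2 -> clock=112.
Op 25: insert b.com -> 10.0.0.2 (expiry=112+1=113). clock=112
lookup b.com: present, ip=10.0.0.2 expiry=113 > clock=112

Answer: 10.0.0.2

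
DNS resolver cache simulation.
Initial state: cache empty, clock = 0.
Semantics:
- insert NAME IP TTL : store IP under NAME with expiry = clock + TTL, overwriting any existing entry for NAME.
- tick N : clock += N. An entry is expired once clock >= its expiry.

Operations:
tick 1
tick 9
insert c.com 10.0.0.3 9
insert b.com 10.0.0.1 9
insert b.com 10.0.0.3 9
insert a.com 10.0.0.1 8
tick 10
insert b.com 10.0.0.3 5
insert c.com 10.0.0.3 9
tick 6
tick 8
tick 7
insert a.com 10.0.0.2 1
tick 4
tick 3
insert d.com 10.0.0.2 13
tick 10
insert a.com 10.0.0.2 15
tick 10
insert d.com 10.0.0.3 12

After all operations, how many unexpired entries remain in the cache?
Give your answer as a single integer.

Op 1: tick 1 -> clock=1.
Op 2: tick 9 -> clock=10.
Op 3: insert c.com -> 10.0.0.3 (expiry=10+9=19). clock=10
Op 4: insert b.com -> 10.0.0.1 (expiry=10+9=19). clock=10
Op 5: insert b.com -> 10.0.0.3 (expiry=10+9=19). clock=10
Op 6: insert a.com -> 10.0.0.1 (expiry=10+8=18). clock=10
Op 7: tick 10 -> clock=20. purged={a.com,b.com,c.com}
Op 8: insert b.com -> 10.0.0.3 (expiry=20+5=25). clock=20
Op 9: insert c.com -> 10.0.0.3 (expiry=20+9=29). clock=20
Op 10: tick 6 -> clock=26. purged={b.com}
Op 11: tick 8 -> clock=34. purged={c.com}
Op 12: tick 7 -> clock=41.
Op 13: insert a.com -> 10.0.0.2 (expiry=41+1=42). clock=41
Op 14: tick 4 -> clock=45. purged={a.com}
Op 15: tick 3 -> clock=48.
Op 16: insert d.com -> 10.0.0.2 (expiry=48+13=61). clock=48
Op 17: tick 10 -> clock=58.
Op 18: insert a.com -> 10.0.0.2 (expiry=58+15=73). clock=58
Op 19: tick 10 -> clock=68. purged={d.com}
Op 20: insert d.com -> 10.0.0.3 (expiry=68+12=80). clock=68
Final cache (unexpired): {a.com,d.com} -> size=2

Answer: 2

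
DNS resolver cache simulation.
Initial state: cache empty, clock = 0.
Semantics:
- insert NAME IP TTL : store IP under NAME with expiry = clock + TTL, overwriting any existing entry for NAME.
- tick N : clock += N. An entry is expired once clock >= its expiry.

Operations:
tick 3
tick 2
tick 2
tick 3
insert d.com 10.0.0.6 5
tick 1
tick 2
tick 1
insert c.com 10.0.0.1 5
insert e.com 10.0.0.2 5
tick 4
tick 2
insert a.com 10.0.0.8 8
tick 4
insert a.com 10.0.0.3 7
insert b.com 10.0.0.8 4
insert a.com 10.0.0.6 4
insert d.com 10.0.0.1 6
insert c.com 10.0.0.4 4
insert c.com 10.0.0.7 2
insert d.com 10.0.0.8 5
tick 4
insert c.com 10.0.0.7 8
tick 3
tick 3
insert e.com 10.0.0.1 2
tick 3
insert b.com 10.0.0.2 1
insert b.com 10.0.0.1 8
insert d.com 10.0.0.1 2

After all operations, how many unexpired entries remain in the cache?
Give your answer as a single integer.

Op 1: tick 3 -> clock=3.
Op 2: tick 2 -> clock=5.
Op 3: tick 2 -> clock=7.
Op 4: tick 3 -> clock=10.
Op 5: insert d.com -> 10.0.0.6 (expiry=10+5=15). clock=10
Op 6: tick 1 -> clock=11.
Op 7: tick 2 -> clock=13.
Op 8: tick 1 -> clock=14.
Op 9: insert c.com -> 10.0.0.1 (expiry=14+5=19). clock=14
Op 10: insert e.com -> 10.0.0.2 (expiry=14+5=19). clock=14
Op 11: tick 4 -> clock=18. purged={d.com}
Op 12: tick 2 -> clock=20. purged={c.com,e.com}
Op 13: insert a.com -> 10.0.0.8 (expiry=20+8=28). clock=20
Op 14: tick 4 -> clock=24.
Op 15: insert a.com -> 10.0.0.3 (expiry=24+7=31). clock=24
Op 16: insert b.com -> 10.0.0.8 (expiry=24+4=28). clock=24
Op 17: insert a.com -> 10.0.0.6 (expiry=24+4=28). clock=24
Op 18: insert d.com -> 10.0.0.1 (expiry=24+6=30). clock=24
Op 19: insert c.com -> 10.0.0.4 (expiry=24+4=28). clock=24
Op 20: insert c.com -> 10.0.0.7 (expiry=24+2=26). clock=24
Op 21: insert d.com -> 10.0.0.8 (expiry=24+5=29). clock=24
Op 22: tick 4 -> clock=28. purged={a.com,b.com,c.com}
Op 23: insert c.com -> 10.0.0.7 (expiry=28+8=36). clock=28
Op 24: tick 3 -> clock=31. purged={d.com}
Op 25: tick 3 -> clock=34.
Op 26: insert e.com -> 10.0.0.1 (expiry=34+2=36). clock=34
Op 27: tick 3 -> clock=37. purged={c.com,e.com}
Op 28: insert b.com -> 10.0.0.2 (expiry=37+1=38). clock=37
Op 29: insert b.com -> 10.0.0.1 (expiry=37+8=45). clock=37
Op 30: insert d.com -> 10.0.0.1 (expiry=37+2=39). clock=37
Final cache (unexpired): {b.com,d.com} -> size=2

Answer: 2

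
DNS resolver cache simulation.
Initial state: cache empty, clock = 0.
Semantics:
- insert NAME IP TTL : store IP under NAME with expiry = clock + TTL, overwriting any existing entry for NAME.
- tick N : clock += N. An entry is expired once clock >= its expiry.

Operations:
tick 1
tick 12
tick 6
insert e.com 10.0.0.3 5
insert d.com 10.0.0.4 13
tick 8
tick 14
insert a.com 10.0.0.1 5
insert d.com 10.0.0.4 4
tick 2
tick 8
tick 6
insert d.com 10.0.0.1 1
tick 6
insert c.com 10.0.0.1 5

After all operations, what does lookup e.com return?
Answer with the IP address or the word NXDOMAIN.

Answer: NXDOMAIN

Derivation:
Op 1: tick 1 -> clock=1.
Op 2: tick 12 -> clock=13.
Op 3: tick 6 -> clock=19.
Op 4: insert e.com -> 10.0.0.3 (expiry=19+5=24). clock=19
Op 5: insert d.com -> 10.0.0.4 (expiry=19+13=32). clock=19
Op 6: tick 8 -> clock=27. purged={e.com}
Op 7: tick 14 -> clock=41. purged={d.com}
Op 8: insert a.com -> 10.0.0.1 (expiry=41+5=46). clock=41
Op 9: insert d.com -> 10.0.0.4 (expiry=41+4=45). clock=41
Op 10: tick 2 -> clock=43.
Op 11: tick 8 -> clock=51. purged={a.com,d.com}
Op 12: tick 6 -> clock=57.
Op 13: insert d.com -> 10.0.0.1 (expiry=57+1=58). clock=57
Op 14: tick 6 -> clock=63. purged={d.com}
Op 15: insert c.com -> 10.0.0.1 (expiry=63+5=68). clock=63
lookup e.com: not in cache (expired or never inserted)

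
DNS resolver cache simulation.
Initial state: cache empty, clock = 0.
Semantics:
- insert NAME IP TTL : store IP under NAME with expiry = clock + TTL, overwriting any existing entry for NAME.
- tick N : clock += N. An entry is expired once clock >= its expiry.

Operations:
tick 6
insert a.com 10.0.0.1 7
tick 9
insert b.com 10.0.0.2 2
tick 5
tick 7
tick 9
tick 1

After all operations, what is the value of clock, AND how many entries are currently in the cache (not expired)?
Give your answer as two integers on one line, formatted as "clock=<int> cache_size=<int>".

Op 1: tick 6 -> clock=6.
Op 2: insert a.com -> 10.0.0.1 (expiry=6+7=13). clock=6
Op 3: tick 9 -> clock=15. purged={a.com}
Op 4: insert b.com -> 10.0.0.2 (expiry=15+2=17). clock=15
Op 5: tick 5 -> clock=20. purged={b.com}
Op 6: tick 7 -> clock=27.
Op 7: tick 9 -> clock=36.
Op 8: tick 1 -> clock=37.
Final clock = 37
Final cache (unexpired): {} -> size=0

Answer: clock=37 cache_size=0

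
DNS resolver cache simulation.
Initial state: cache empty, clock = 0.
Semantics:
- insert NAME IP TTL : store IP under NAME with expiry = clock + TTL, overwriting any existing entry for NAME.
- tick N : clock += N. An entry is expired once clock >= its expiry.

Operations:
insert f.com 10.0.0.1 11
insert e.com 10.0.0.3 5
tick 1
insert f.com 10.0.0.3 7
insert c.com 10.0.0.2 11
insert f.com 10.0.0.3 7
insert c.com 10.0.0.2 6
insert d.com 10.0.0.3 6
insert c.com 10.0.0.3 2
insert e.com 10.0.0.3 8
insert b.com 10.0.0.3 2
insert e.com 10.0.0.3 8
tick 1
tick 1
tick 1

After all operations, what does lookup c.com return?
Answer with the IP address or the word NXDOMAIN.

Answer: NXDOMAIN

Derivation:
Op 1: insert f.com -> 10.0.0.1 (expiry=0+11=11). clock=0
Op 2: insert e.com -> 10.0.0.3 (expiry=0+5=5). clock=0
Op 3: tick 1 -> clock=1.
Op 4: insert f.com -> 10.0.0.3 (expiry=1+7=8). clock=1
Op 5: insert c.com -> 10.0.0.2 (expiry=1+11=12). clock=1
Op 6: insert f.com -> 10.0.0.3 (expiry=1+7=8). clock=1
Op 7: insert c.com -> 10.0.0.2 (expiry=1+6=7). clock=1
Op 8: insert d.com -> 10.0.0.3 (expiry=1+6=7). clock=1
Op 9: insert c.com -> 10.0.0.3 (expiry=1+2=3). clock=1
Op 10: insert e.com -> 10.0.0.3 (expiry=1+8=9). clock=1
Op 11: insert b.com -> 10.0.0.3 (expiry=1+2=3). clock=1
Op 12: insert e.com -> 10.0.0.3 (expiry=1+8=9). clock=1
Op 13: tick 1 -> clock=2.
Op 14: tick 1 -> clock=3. purged={b.com,c.com}
Op 15: tick 1 -> clock=4.
lookup c.com: not in cache (expired or never inserted)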